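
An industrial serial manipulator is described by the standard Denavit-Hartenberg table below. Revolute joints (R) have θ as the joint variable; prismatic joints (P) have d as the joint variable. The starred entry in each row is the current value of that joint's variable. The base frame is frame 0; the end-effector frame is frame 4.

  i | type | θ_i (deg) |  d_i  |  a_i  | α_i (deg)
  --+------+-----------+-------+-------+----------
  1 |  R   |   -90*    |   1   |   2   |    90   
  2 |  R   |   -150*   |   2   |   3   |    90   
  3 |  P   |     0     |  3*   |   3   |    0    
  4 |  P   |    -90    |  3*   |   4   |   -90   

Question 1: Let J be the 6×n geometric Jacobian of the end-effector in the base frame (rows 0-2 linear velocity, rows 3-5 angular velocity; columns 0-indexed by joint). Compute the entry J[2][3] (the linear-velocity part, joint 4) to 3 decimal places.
0.866

prismatic axis z_3 = (-0.0000,0.5000,0.8660)
J_v[:, 3] = z_3; J_ω[:, 3] = (0,0,0)
entry J[2][3] = 0.8660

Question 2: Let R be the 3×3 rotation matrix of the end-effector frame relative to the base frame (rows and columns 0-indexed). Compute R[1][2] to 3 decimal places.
0.866

End-effector z-axis (col 2 of R) = (-0.0000,0.8660,-0.5000)
R[1][2] = 0.8660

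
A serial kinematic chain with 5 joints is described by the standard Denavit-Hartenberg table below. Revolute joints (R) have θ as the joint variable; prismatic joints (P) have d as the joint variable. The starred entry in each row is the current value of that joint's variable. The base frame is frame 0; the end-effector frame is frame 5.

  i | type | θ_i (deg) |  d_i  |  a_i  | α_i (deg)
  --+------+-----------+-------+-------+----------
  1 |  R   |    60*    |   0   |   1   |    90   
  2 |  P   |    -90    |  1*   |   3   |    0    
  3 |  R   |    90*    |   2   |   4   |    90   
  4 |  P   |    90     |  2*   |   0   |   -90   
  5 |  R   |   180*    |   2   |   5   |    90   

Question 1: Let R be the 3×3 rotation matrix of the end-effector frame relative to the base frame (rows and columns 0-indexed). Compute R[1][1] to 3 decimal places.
-0.866

End-effector y-axis (col 1 of R) = (-0.5000,-0.8660,-0.0000)
R[1][1] = -0.8660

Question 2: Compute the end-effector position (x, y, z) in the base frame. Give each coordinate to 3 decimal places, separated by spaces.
-0.232 3.598 -5.000

after link 1: o_1 = (0.5000, 0.8660, 0.0000)
after link 2: o_2 = (1.3660, 0.3660, -3.0000)
after link 3: o_3 = (5.0981, 2.8301, -3.0000)
after link 4: o_4 = (5.0981, 2.8301, -5.0000)
after link 5: o_5 = (-0.2321, 3.5981, -5.0000)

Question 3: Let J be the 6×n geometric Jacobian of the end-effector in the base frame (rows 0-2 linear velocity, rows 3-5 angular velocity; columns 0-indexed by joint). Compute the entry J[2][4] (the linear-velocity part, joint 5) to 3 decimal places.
-5.000

axis z_4 = (-0.5000,-0.8660,-0.0000); lever o_n−o_4 = (-5.3301,0.7679,0.0000)
cross product → J_v[:, 4] = (0.0000,0.0000,-5.0000)
J_ω[:, 4] = z_4
entry J[2][4] = -5.0000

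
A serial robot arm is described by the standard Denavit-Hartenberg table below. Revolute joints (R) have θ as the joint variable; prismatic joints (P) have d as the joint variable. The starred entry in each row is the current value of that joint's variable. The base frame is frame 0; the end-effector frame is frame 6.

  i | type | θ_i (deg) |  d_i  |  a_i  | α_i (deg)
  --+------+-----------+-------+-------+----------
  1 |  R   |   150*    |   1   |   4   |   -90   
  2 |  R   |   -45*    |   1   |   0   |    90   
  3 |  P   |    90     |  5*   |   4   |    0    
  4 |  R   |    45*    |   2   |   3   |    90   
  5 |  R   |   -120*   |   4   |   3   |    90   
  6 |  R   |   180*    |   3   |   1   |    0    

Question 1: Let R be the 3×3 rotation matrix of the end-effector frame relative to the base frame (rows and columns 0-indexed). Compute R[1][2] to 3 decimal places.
End-effector z-axis (col 2 of R) = (0.2374,0.5701,0.7866)
R[1][2] = 0.5701

0.570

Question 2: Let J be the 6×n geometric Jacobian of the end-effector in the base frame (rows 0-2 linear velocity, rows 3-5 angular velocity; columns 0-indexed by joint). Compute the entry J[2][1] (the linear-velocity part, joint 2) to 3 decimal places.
axis z_1 = (-0.5000,-0.8660,0.0000); lever o_n−o_1 = (-1.5493,-7.6567,7.0847)
cross product → J_v[:, 1] = (-6.1355,3.5424,2.4866)
J_ω[:, 1] = z_1
entry J[2][1] = 2.4866

2.487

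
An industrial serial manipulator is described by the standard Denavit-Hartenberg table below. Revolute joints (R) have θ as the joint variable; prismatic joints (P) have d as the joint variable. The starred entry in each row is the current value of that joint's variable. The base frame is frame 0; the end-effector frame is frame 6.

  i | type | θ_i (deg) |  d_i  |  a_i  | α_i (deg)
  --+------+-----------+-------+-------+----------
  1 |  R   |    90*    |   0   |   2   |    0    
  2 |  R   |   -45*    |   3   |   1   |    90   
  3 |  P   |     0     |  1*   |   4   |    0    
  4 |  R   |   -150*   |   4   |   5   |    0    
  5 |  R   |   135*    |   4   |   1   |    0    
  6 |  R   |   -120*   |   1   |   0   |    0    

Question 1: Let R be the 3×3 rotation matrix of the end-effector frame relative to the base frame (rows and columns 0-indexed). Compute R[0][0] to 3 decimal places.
-0.500

End-effector x-axis (col 0 of R) = (-0.5000,-0.5000,-0.7071)
R[0][0] = -0.5000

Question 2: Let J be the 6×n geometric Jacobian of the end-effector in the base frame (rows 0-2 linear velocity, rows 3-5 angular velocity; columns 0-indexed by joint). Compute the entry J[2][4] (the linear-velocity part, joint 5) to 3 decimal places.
0.966

axis z_4 = (0.7071,-0.7071,0.0000); lever o_n−o_4 = (4.2185,-2.8525,-0.2588)
cross product → J_v[:, 4] = (0.1830,0.1830,0.9659)
J_ω[:, 4] = z_4
entry J[2][4] = 0.9659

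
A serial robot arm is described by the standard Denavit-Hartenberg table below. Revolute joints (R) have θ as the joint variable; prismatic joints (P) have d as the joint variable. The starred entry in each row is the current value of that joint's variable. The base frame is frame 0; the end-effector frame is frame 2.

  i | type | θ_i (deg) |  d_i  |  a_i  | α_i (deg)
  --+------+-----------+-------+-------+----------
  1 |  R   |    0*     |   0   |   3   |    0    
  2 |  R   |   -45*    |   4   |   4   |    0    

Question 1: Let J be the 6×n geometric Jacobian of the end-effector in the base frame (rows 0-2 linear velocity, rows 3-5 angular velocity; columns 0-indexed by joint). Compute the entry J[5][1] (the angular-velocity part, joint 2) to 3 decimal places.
axis z_1 = (0.0000,0.0000,1.0000); lever o_n−o_1 = (2.8284,-2.8284,4.0000)
cross product → J_v[:, 1] = (2.8284,2.8284,-0.0000)
J_ω[:, 1] = z_1
entry J[5][1] = 1.0000

1.000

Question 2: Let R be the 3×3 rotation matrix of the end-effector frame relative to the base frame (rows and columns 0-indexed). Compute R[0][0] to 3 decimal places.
End-effector x-axis (col 0 of R) = (0.7071,-0.7071,0.0000)
R[0][0] = 0.7071

0.707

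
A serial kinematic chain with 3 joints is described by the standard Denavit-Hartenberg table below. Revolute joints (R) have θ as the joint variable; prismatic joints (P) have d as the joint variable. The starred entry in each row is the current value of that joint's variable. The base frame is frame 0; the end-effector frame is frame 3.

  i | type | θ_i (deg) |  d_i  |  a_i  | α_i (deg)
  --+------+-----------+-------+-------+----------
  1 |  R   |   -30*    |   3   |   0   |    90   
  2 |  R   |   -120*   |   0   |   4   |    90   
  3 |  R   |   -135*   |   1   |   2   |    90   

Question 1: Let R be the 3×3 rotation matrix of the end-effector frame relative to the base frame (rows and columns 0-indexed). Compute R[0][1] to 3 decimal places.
-0.750

End-effector y-axis (col 1 of R) = (-0.7500,0.4330,0.5000)
R[0][1] = -0.7500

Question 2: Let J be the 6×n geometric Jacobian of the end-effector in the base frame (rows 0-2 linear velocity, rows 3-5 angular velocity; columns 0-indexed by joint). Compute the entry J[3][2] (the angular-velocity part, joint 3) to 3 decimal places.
-0.750

axis z_2 = (-0.7500,0.4330,0.5000); lever o_n−o_2 = (0.5695,1.3042,1.7247)
cross product → J_v[:, 2] = (0.0947,1.5783,-1.2247)
J_ω[:, 2] = z_2
entry J[3][2] = -0.7500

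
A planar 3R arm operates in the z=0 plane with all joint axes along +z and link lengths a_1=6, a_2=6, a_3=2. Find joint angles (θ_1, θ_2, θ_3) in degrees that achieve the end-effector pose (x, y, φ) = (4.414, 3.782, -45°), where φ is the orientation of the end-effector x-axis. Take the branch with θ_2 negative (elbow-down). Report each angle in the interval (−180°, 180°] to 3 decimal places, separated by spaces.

120.002 -120.001 -45.002

wrist centre = target − a_3·(cos φ, sin φ) = (2.9998, 5.1962)
cos θ_2 = (35.9994−6²−6²)/(2·6·6) = -0.5000; θ_2 = -120.0006° (elbow-down)
β = atan2(5.1962,2.9998) = 60.0021°; ψ = atan2(-5.1961,2.9999) = -60.0003°
θ_1 = β − ψ = 120.0024°
θ_3 = φ − θ_1 − θ_2 = -45.0018° (wrapped to (-180°,180°])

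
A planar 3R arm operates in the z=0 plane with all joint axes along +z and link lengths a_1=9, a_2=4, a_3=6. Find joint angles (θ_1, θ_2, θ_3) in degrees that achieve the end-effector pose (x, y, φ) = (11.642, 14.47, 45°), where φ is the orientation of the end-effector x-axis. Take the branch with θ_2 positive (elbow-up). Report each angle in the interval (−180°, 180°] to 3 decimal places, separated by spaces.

44.997 30.007 -30.004

wrist centre = target − a_3·(cos φ, sin φ) = (7.3994, 10.2274)
cos θ_2 = (159.3494−9²−4²)/(2·9·4) = 0.8660; θ_2 = 30.0071° (elbow-up)
β = atan2(10.2274,7.3994) = 54.1148°; ψ = atan2(2.0004,12.4639) = 9.1181°
θ_1 = β − ψ = 44.9967°
θ_3 = φ − θ_1 − θ_2 = -30.0037° (wrapped to (-180°,180°])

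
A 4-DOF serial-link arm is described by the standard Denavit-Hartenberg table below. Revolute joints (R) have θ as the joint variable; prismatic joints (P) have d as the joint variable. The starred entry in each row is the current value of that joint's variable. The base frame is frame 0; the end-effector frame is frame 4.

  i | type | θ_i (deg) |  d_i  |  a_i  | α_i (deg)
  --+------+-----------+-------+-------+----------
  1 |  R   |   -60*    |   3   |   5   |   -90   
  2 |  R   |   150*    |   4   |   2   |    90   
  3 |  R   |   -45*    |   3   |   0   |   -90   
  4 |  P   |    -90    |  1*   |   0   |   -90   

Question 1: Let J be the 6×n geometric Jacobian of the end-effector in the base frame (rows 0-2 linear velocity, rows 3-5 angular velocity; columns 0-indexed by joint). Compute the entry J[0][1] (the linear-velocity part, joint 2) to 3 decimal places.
-1.976

axis z_1 = (0.8660,0.5000,0.0000); lever o_n−o_1 = (3.6543,3.0848,-3.9516)
cross product → J_v[:, 1] = (-1.9758,3.4222,0.8444)
J_ω[:, 1] = z_1
entry J[0][1] = -1.9758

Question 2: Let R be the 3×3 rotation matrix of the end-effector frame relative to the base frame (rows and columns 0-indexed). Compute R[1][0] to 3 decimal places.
End-effector x-axis (col 0 of R) = (0.2500,-0.4330,-0.8660)
R[1][0] = -0.4330

-0.433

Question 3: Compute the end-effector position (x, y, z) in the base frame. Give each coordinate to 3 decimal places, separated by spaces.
after link 1: o_1 = (2.5000, -4.3301, 3.0000)
after link 2: o_2 = (5.0981, -0.8301, 2.0000)
after link 3: o_3 = (5.8481, -2.1292, -0.5981)
after link 4: o_4 = (6.1543, -1.2453, -0.9516)

6.154 -1.245 -0.952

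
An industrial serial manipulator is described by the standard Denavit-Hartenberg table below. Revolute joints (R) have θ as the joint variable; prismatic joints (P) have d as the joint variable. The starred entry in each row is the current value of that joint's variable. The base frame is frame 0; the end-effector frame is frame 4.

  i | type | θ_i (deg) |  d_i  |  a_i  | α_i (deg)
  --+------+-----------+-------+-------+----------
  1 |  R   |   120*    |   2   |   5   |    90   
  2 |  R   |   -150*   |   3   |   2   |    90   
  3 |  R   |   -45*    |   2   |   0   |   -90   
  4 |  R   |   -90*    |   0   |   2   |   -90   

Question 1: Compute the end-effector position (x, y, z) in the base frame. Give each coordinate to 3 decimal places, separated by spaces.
1.964 2.598 4.464

after link 1: o_1 = (-2.5000, 4.3301, 2.0000)
after link 2: o_2 = (0.9641, 4.3301, 1.0000)
after link 3: o_3 = (1.4641, 3.4641, 2.7321)
after link 4: o_4 = (1.9641, 2.5981, 4.4641)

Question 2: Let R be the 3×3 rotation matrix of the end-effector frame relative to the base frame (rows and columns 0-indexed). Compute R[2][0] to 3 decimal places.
End-effector x-axis (col 0 of R) = (0.2500,-0.4330,0.8660)
R[2][0] = 0.8660

0.866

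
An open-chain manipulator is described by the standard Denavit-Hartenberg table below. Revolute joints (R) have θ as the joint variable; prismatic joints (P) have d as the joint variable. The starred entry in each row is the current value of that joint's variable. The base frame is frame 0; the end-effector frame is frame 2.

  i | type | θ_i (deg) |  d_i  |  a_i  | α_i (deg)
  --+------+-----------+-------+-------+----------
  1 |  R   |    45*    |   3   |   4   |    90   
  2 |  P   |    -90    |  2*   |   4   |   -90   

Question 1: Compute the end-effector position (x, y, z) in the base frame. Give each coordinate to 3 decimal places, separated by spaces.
4.243 1.414 -1.000

after link 1: o_1 = (2.8284, 2.8284, 3.0000)
after link 2: o_2 = (4.2426, 1.4142, -1.0000)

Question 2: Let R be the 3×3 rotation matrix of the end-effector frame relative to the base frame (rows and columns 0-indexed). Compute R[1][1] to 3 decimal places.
0.707

End-effector y-axis (col 1 of R) = (-0.7071,0.7071,-0.0000)
R[1][1] = 0.7071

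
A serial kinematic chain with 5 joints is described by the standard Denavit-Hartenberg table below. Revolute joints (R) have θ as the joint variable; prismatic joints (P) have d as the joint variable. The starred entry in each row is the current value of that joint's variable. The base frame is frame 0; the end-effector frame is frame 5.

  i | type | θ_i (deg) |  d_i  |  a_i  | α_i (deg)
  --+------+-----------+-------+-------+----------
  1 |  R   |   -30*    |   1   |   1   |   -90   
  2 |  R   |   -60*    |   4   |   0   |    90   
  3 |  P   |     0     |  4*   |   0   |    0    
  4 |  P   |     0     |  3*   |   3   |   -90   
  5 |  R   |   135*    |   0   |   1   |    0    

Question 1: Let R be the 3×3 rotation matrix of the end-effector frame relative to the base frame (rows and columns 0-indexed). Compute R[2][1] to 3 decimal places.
-0.259

End-effector y-axis (col 1 of R) = (-0.8365,0.4830,-0.2588)
R[2][1] = -0.2588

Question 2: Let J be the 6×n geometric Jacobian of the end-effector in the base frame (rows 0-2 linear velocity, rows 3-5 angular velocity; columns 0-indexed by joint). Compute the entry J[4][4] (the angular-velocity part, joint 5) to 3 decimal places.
0.866

axis z_4 = (0.5000,0.8660,0.0000); lever o_n−o_4 = (0.2241,-0.1294,-0.9659)
cross product → J_v[:, 4] = (-0.8365,0.4830,-0.2588)
J_ω[:, 4] = z_4
entry J[4][4] = 0.8660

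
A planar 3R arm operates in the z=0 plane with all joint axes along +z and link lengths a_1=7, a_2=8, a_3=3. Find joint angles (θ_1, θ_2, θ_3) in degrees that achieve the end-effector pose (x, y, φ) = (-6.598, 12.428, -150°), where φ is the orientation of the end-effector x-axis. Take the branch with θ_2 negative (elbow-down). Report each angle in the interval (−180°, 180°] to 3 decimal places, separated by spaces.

122.050 -30.006 117.956

wrist centre = target − a_3·(cos φ, sin φ) = (-3.9999, 13.9280)
cos θ_2 = (209.9886−7²−8²)/(2·7·8) = 0.8660; θ_2 = -30.0064° (elbow-down)
β = atan2(13.9280,-3.9999) = 106.0233°; ψ = atan2(-4.0008,13.9278) = -16.0268°
θ_1 = β − ψ = 122.0501°
θ_3 = φ − θ_1 − θ_2 = 117.9563° (wrapped to (-180°,180°])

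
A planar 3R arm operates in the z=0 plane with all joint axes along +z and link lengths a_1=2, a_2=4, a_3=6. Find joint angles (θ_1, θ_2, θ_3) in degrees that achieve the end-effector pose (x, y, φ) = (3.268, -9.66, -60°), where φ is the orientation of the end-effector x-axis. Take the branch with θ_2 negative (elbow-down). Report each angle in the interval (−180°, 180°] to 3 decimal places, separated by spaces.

wrist centre = target − a_3·(cos φ, sin φ) = (0.2680, -4.4638)
cos θ_2 = (19.9978−2²−4²)/(2·2·4) = -0.0001; θ_2 = -90.0080° (elbow-down)
β = atan2(-4.4638,0.2680) = -86.5642°; ψ = atan2(-4.0000,1.9994) = -63.4414°
θ_1 = β − ψ = -23.1228°
θ_3 = φ − θ_1 − θ_2 = 53.1309° (wrapped to (-180°,180°])

-23.123 -90.008 53.131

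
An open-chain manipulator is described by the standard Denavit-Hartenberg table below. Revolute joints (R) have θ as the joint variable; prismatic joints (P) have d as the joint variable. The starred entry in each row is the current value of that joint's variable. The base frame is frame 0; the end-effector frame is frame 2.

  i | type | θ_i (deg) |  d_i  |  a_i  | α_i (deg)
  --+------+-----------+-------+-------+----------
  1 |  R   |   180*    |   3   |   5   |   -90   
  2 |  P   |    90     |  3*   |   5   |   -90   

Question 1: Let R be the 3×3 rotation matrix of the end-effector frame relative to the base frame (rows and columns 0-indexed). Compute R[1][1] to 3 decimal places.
1.000

End-effector y-axis (col 1 of R) = (0.0000,1.0000,-0.0000)
R[1][1] = 1.0000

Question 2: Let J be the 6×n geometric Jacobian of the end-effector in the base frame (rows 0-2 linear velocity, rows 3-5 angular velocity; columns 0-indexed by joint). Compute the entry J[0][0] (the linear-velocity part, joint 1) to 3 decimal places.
axis z_0 = ẑ; lever o_n−o_0 = (-5.0000,-3.0000,-2.0000)
cross product → J_v[:, 0] = (3.0000,-5.0000,0.0000)
J_ω[:, 0] = z_0
entry J[0][0] = 3.0000

3.000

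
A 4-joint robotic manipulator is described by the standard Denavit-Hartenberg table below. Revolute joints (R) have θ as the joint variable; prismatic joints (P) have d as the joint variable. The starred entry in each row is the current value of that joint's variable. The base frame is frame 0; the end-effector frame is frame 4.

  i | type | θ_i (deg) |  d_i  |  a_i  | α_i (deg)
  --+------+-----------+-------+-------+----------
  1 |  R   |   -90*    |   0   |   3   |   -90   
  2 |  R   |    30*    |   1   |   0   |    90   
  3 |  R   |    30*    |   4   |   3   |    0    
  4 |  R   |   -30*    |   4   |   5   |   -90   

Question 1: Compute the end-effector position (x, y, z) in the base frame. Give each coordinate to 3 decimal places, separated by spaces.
2.500 -13.580 3.129

after link 1: o_1 = (0.0000, -3.0000, 0.0000)
after link 2: o_2 = (1.0000, -3.0000, 0.0000)
after link 3: o_3 = (2.5000, -7.2500, 2.1651)
after link 4: o_4 = (2.5000, -13.5801, 3.1292)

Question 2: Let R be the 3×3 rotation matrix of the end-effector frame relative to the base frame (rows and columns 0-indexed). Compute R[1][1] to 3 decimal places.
End-effector y-axis (col 1 of R) = (0.0000,0.5000,-0.8660)
R[1][1] = 0.5000

0.500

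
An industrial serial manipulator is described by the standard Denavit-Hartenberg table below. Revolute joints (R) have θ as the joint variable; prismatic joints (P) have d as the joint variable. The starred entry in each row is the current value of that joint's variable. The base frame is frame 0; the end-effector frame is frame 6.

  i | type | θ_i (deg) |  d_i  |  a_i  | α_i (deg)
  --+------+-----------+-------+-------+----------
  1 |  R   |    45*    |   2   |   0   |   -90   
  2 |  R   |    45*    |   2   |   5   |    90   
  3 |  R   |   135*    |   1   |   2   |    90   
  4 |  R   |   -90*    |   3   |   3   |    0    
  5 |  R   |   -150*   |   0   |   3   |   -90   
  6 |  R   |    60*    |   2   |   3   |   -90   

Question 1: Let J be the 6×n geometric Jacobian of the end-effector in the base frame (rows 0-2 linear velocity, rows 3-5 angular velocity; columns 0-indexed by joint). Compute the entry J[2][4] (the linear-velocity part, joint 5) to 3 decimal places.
axis z_4 = (-0.1464,0.8536,-0.5000); lever o_n−o_4 = (5.2279,-1.3522,1.3566)
cross product → J_v[:, 4] = (0.4818,-2.4153,-4.2643)
J_ω[:, 4] = z_4
entry J[2][4] = -4.2643

-4.264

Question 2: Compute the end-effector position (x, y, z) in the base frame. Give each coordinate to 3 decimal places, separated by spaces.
3.167 4.416 -2.093

after link 1: o_1 = (0.0000, 0.0000, 2.0000)
after link 2: o_2 = (1.0858, 3.9142, -1.5355)
after link 3: o_3 = (-0.1213, 4.7071, 0.1716)
after link 4: o_4 = (-2.0607, 5.7678, -3.4497)
after link 5: o_5 = (0.5187, 6.8471, -2.3626)
after link 6: o_6 = (3.1673, 4.4156, -2.0932)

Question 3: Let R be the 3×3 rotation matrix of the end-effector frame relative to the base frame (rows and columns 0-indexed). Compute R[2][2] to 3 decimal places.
End-effector z-axis (col 2 of R) = (-0.6714,-0.7384,-0.0638)
R[2][2] = -0.0638

-0.064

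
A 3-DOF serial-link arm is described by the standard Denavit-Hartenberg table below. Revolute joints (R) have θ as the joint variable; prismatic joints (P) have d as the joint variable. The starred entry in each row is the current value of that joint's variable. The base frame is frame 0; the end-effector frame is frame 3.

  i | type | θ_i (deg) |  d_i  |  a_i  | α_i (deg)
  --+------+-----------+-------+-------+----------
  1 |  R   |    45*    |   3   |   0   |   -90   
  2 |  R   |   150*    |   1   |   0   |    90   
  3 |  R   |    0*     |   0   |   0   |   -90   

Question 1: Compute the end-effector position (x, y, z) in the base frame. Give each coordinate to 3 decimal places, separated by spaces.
after link 1: o_1 = (0.0000, 0.0000, 3.0000)
after link 2: o_2 = (-0.7071, 0.7071, 3.0000)
after link 3: o_3 = (-0.7071, 0.7071, 3.0000)

-0.707 0.707 3.000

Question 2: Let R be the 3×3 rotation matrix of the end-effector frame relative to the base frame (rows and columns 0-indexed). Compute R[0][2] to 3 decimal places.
End-effector z-axis (col 2 of R) = (-0.7071,0.7071,0.0000)
R[0][2] = -0.7071

-0.707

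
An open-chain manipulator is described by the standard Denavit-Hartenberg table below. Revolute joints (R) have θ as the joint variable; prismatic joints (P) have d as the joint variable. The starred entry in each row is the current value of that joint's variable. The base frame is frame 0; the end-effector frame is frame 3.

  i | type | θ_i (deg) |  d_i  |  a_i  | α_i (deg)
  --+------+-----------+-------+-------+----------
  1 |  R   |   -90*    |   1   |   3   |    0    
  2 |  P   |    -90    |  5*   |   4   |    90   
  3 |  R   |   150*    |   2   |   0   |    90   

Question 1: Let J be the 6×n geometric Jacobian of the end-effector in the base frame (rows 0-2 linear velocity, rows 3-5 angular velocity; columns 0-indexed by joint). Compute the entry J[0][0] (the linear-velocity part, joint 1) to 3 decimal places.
axis z_0 = ẑ; lever o_n−o_0 = (-4.0000,-1.0000,6.0000)
cross product → J_v[:, 0] = (1.0000,-4.0000,0.0000)
J_ω[:, 0] = z_0
entry J[0][0] = 1.0000

1.000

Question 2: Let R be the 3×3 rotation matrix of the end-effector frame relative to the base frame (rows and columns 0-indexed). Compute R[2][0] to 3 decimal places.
0.500

End-effector x-axis (col 0 of R) = (0.8660,0.0000,0.5000)
R[2][0] = 0.5000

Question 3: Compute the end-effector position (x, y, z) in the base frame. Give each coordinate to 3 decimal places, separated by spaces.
after link 1: o_1 = (0.0000, -3.0000, 1.0000)
after link 2: o_2 = (-4.0000, -3.0000, 6.0000)
after link 3: o_3 = (-4.0000, -1.0000, 6.0000)

-4.000 -1.000 6.000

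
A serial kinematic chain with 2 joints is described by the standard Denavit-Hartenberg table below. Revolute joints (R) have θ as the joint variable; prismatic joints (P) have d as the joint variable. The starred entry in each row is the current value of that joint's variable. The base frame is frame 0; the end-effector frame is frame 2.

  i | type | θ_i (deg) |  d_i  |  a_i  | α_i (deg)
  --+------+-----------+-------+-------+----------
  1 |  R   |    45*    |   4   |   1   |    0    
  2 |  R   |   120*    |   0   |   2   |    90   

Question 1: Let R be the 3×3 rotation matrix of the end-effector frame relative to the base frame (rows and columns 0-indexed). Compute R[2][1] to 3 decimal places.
1.000

End-effector y-axis (col 1 of R) = (-0.0000,-0.0000,1.0000)
R[2][1] = 1.0000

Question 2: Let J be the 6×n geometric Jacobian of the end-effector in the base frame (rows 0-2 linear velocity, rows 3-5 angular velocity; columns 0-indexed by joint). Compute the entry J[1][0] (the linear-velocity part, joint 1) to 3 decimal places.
axis z_0 = ẑ; lever o_n−o_0 = (-1.2247,1.2247,4.0000)
cross product → J_v[:, 0] = (-1.2247,-1.2247,0.0000)
J_ω[:, 0] = z_0
entry J[1][0] = -1.2247

-1.225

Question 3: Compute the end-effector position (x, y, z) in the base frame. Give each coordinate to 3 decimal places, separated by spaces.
-1.225 1.225 4.000

after link 1: o_1 = (0.7071, 0.7071, 4.0000)
after link 2: o_2 = (-1.2247, 1.2247, 4.0000)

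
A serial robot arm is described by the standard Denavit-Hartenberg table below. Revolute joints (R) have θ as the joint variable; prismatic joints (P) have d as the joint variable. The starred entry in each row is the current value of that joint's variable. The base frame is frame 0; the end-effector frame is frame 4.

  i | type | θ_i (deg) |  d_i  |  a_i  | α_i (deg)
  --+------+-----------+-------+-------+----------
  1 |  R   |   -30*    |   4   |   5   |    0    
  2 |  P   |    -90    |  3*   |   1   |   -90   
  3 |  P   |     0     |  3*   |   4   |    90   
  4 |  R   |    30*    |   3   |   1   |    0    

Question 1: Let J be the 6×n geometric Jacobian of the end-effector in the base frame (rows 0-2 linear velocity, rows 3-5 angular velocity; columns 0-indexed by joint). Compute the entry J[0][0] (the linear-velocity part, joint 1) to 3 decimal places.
axis z_0 = ẑ; lever o_n−o_0 = (4.4282,-9.3301,10.0000)
cross product → J_v[:, 0] = (9.3301,4.4282,-0.0000)
J_ω[:, 0] = z_0
entry J[0][0] = 9.3301

9.330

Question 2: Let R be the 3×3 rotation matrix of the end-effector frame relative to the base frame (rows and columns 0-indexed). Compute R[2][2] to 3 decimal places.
End-effector z-axis (col 2 of R) = (0.0000,-0.0000,1.0000)
R[2][2] = 1.0000

1.000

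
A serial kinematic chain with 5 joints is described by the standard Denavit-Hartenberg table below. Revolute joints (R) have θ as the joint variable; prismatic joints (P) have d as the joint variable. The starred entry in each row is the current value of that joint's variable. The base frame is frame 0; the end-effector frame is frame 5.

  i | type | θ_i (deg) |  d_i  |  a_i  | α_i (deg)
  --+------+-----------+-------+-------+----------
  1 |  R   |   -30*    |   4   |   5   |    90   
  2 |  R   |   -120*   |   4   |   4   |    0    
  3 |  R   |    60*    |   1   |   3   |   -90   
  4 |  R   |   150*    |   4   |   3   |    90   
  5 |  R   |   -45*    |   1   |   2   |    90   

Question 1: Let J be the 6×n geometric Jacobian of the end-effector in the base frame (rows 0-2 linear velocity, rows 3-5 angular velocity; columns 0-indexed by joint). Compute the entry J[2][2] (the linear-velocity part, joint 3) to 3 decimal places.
axis z_2 = (-0.5000,-0.8660,0.0000); lever o_n−o_2 = (2.8361,0.7564,1.5725)
cross product → J_v[:, 2] = (-1.3618,0.7862,2.0779)
J_ω[:, 2] = z_2
entry J[2][2] = 2.0779

2.078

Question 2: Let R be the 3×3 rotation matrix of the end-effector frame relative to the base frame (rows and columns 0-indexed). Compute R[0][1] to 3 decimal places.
End-effector y-axis (col 1 of R) = (0.6495,0.6250,-0.4330)
R[0][1] = 0.6495

0.650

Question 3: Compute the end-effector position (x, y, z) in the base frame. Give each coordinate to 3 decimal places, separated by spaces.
3.434 -4.208 2.108

after link 1: o_1 = (4.3301, -2.5000, 4.0000)
after link 2: o_2 = (0.5981, -4.9641, 0.5359)
after link 3: o_3 = (1.3971, -6.5801, -2.0622)
after link 4: o_4 = (4.0221, -6.3636, 2.1878)
after link 5: o_5 = (3.4342, -4.2077, 2.1084)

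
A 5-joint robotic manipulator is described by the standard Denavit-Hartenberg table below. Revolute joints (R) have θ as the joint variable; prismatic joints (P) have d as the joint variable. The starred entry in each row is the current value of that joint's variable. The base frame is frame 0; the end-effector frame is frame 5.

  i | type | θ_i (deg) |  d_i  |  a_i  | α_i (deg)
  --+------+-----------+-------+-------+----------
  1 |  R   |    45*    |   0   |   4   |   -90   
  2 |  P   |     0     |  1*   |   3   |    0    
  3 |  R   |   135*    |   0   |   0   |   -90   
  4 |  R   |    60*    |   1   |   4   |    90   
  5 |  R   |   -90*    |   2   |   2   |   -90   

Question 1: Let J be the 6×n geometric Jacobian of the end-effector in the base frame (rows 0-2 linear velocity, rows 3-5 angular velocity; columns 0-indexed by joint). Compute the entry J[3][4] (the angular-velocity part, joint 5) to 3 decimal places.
-0.787

axis z_4 = (-0.7866,-0.0795,-0.6124); lever o_n−o_4 = (-0.5731,0.8411,-2.6390)
cross product → J_v[:, 4] = (0.7247,-1.7247,-0.7071)
J_ω[:, 4] = z_4
entry J[3][4] = -0.7866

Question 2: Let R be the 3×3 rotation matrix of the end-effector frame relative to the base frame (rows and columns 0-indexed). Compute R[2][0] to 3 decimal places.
End-effector x-axis (col 0 of R) = (0.5000,0.5000,-0.7071)
R[2][0] = -0.7071

-0.707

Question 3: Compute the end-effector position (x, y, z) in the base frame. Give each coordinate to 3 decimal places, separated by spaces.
4.619 2.548 -3.346

after link 1: o_1 = (2.8284, 2.8284, 0.0000)
after link 2: o_2 = (4.2426, 5.6569, 0.0000)
after link 3: o_3 = (4.2426, 5.6569, 0.0000)
after link 4: o_4 = (5.1921, 1.7074, -0.7071)
after link 5: o_5 = (4.6190, 2.5484, -3.3461)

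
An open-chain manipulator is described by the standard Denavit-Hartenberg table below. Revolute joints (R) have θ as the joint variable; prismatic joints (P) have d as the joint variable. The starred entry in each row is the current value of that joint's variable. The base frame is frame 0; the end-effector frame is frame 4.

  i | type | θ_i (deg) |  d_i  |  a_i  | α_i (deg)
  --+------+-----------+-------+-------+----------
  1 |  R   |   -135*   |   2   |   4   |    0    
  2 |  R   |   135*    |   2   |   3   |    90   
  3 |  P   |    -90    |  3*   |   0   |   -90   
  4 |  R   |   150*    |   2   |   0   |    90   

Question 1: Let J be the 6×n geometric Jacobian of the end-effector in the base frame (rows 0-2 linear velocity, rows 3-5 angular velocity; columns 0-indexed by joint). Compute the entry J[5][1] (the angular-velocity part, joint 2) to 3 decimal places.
axis z_1 = (0.0000,0.0000,1.0000); lever o_n−o_1 = (5.0000,-3.0000,2.0000)
cross product → J_v[:, 1] = (3.0000,5.0000,-0.0000)
J_ω[:, 1] = z_1
entry J[5][1] = 1.0000

1.000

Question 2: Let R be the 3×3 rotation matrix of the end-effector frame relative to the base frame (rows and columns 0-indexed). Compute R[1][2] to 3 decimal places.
End-effector z-axis (col 2 of R) = (0.0000,0.8660,-0.5000)
R[1][2] = 0.8660

0.866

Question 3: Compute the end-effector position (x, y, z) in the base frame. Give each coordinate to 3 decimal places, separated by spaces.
after link 1: o_1 = (-2.8284, -2.8284, 2.0000)
after link 2: o_2 = (0.1716, -2.8284, 4.0000)
after link 3: o_3 = (0.1716, -5.8284, 4.0000)
after link 4: o_4 = (2.1716, -5.8284, 4.0000)

2.172 -5.828 4.000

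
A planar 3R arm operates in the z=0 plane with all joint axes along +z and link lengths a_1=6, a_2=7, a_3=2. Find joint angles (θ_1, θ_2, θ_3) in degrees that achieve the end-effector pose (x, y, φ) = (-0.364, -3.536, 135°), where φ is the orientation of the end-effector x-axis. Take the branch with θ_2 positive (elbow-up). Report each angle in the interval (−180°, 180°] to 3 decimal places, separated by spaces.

wrist centre = target − a_3·(cos φ, sin φ) = (1.0502, -4.9502)
cos θ_2 = (25.6076−6²−7²)/(2·6·7) = -0.7071; θ_2 = 134.9956° (elbow-up)
β = atan2(-4.9502,1.0502) = -78.0220°; ψ = atan2(4.9501,1.0506) = 78.0172°
θ_1 = β − ψ = -156.0392°
θ_3 = φ − θ_1 − θ_2 = 156.0436° (wrapped to (-180°,180°])

-156.039 134.996 156.044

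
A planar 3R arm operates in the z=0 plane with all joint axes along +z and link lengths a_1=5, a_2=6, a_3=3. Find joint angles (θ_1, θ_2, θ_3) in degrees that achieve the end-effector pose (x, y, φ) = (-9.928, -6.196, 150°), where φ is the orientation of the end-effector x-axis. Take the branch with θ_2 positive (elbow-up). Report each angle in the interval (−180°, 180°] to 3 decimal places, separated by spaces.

-150.005 30.010 -90.005

wrist centre = target − a_3·(cos φ, sin φ) = (-7.3299, -7.6960)
cos θ_2 = (112.9562−5²−6²)/(2·5·6) = 0.8659; θ_2 = 30.0102° (elbow-up)
β = atan2(-7.6960,-7.3299) = -133.6044°; ψ = atan2(3.0009,10.1956) = 16.4010°
θ_1 = β − ψ = -150.0054°
θ_3 = φ − θ_1 − θ_2 = -90.0048° (wrapped to (-180°,180°])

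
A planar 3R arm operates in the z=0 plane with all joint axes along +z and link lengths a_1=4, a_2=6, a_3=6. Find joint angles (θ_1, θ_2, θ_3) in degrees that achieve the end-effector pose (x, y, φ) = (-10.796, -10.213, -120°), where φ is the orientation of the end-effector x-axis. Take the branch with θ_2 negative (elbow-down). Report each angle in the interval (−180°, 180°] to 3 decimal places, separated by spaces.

wrist centre = target − a_3·(cos φ, sin φ) = (-7.7960, -5.0168)
cos θ_2 = (85.9464−4²−6²)/(2·4·6) = 0.7072; θ_2 = -44.9911° (elbow-down)
β = atan2(-5.0168,-7.7960) = -147.2381°; ψ = atan2(-4.2420,8.2433) = -27.2303°
θ_1 = β − ψ = -120.0078°
θ_3 = φ − θ_1 − θ_2 = 44.9990° (wrapped to (-180°,180°])

-120.008 -44.991 44.999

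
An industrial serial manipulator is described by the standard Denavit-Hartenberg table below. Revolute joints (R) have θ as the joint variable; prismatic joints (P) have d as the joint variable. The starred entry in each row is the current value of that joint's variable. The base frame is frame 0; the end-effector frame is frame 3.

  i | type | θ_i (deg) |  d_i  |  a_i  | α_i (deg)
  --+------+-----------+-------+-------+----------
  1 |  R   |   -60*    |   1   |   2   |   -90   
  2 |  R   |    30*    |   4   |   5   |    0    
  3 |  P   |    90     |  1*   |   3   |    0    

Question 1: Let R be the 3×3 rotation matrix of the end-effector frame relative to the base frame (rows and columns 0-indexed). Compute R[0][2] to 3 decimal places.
0.866

End-effector z-axis (col 2 of R) = (0.8660,0.5000,0.0000)
R[0][2] = 0.8660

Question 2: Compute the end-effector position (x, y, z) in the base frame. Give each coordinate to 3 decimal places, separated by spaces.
after link 1: o_1 = (1.0000, -1.7321, 1.0000)
after link 2: o_2 = (6.6292, -3.4821, -1.5000)
after link 3: o_3 = (6.7452, -1.6830, -4.0981)

6.745 -1.683 -4.098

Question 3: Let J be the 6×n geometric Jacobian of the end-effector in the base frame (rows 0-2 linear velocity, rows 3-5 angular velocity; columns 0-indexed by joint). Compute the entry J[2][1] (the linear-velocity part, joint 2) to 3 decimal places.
axis z_1 = (0.8660,0.5000,0.0000); lever o_n−o_1 = (5.7452,0.0490,-5.0981)
cross product → J_v[:, 1] = (-2.5490,4.4151,-2.8301)
J_ω[:, 1] = z_1
entry J[2][1] = -2.8301

-2.830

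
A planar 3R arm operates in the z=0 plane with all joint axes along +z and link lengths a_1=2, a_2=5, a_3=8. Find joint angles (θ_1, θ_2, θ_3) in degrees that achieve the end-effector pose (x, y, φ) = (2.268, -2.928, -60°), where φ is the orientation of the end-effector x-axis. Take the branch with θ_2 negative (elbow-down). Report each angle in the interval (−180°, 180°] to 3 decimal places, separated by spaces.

-150.007 -119.995 -149.998

wrist centre = target − a_3·(cos φ, sin φ) = (-1.7320, 4.0002)
cos θ_2 = (19.0014−2²−5²)/(2·2·5) = -0.4999; θ_2 = -119.9952° (elbow-down)
β = atan2(4.0002,-1.7320) = 113.4116°; ψ = atan2(-4.3303,-0.4996) = -96.5817°
θ_1 = β − ψ = 209.9933°
θ_3 = φ − θ_1 − θ_2 = -149.9981° (wrapped to (-180°,180°])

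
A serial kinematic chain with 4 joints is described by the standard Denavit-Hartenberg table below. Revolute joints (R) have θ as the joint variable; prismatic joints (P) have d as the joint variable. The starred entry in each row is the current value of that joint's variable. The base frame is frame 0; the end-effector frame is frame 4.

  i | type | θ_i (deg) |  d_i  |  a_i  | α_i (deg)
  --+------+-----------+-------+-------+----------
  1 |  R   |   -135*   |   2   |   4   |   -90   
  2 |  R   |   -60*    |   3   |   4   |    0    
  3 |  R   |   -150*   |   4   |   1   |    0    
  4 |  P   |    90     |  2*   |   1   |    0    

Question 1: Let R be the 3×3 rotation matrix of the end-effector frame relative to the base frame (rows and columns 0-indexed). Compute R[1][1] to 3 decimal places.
-0.612

End-effector y-axis (col 1 of R) = (-0.6124,-0.6124,0.5000)
R[1][1] = -0.6124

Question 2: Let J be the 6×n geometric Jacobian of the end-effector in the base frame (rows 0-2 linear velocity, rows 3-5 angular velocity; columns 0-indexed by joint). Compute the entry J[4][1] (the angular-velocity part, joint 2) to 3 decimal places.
-0.707

axis z_1 = (0.7071,-0.7071,0.0000); lever o_n−o_1 = (5.9157,-6.8122,3.8301)
cross product → J_v[:, 1] = (-2.7083,-2.7083,-0.6340)
J_ω[:, 1] = z_1
entry J[4][1] = -0.7071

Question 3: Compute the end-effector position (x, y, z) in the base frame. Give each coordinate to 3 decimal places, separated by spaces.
after link 1: o_1 = (-2.8284, -2.8284, 2.0000)
after link 2: o_2 = (-2.1213, -6.3640, 5.4641)
after link 3: o_3 = (1.3195, -8.5800, 4.9641)
after link 4: o_4 = (3.0872, -9.6407, 5.8301)

3.087 -9.641 5.830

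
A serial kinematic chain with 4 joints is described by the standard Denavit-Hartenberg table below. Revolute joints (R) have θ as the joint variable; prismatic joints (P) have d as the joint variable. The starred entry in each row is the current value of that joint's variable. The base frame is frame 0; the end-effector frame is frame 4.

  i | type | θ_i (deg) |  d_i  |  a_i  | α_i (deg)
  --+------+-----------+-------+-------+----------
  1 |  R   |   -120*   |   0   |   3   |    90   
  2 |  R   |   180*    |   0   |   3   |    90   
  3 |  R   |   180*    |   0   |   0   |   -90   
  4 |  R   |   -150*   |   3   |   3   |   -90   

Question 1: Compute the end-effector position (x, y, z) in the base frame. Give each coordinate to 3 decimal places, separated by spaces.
after link 1: o_1 = (-1.5000, -2.5981, 0.0000)
after link 2: o_2 = (0.0000, -0.0000, 0.0000)
after link 3: o_3 = (0.0000, -0.0000, 0.0000)
after link 4: o_4 = (3.8971, 0.7500, 1.5000)

3.897 0.750 1.500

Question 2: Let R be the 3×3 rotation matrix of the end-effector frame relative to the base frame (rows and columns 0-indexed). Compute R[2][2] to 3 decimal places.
0.866

End-effector z-axis (col 2 of R) = (-0.2500,-0.4330,0.8660)
R[2][2] = 0.8660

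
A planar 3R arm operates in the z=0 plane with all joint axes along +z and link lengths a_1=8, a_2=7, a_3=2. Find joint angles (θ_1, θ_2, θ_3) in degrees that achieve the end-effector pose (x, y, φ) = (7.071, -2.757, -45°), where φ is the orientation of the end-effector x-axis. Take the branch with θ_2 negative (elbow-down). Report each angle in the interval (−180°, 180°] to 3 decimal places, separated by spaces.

wrist centre = target − a_3·(cos φ, sin φ) = (5.6568, -1.3428)
cos θ_2 = (33.8023−8²−7²)/(2·8·7) = -0.7071; θ_2 = -135.0013° (elbow-down)
β = atan2(-1.3428,5.6568) = -13.3535°; ψ = atan2(-4.9496,3.0501) = -58.3571°
θ_1 = β − ψ = 45.0036°
θ_3 = φ − θ_1 − θ_2 = 44.9976° (wrapped to (-180°,180°])

45.004 -135.001 44.998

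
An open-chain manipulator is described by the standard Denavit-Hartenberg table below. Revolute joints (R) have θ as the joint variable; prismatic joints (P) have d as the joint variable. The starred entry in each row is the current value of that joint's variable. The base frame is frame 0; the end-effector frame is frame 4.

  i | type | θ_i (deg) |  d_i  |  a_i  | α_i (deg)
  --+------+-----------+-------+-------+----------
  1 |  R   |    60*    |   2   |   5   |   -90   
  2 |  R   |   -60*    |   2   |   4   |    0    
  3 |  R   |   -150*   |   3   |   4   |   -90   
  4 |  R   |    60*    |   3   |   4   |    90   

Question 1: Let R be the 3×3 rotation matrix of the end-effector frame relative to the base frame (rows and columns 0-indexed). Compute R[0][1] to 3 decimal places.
End-effector y-axis (col 1 of R) = (-0.2500,-0.4330,0.8660)
R[0][1] = -0.2500

-0.250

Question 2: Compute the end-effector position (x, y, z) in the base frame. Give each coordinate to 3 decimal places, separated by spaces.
-1.178 1.031 5.062

after link 1: o_1 = (2.5000, 4.3301, 2.0000)
after link 2: o_2 = (1.7679, 7.0622, 5.4641)
after link 3: o_3 = (-2.5622, 5.5622, 3.4641)
after link 4: o_4 = (-1.1782, 1.0311, 5.0622)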